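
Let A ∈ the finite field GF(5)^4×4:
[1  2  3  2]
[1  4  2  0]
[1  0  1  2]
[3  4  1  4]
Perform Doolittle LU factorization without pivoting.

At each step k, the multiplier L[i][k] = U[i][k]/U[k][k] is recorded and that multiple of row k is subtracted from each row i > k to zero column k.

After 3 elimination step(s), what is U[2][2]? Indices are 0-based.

k=0: U[0][0]=1
  eliminate (1,0): mult=1, new row 1: (0, 2, 4, 3); set L[1][0]=1
  eliminate (2,0): mult=1, new row 2: (0, 3, 3, 0); set L[2][0]=1
  eliminate (3,0): mult=3, new row 3: (0, 3, 2, 3); set L[3][0]=3
k=1: U[1][1]=2
  eliminate (2,1): mult=4, new row 2: (0, 0, 2, 3); set L[2][1]=4
  eliminate (3,1): mult=4, new row 3: (0, 0, 1, 1); set L[3][1]=4
k=2: U[2][2]=2
  eliminate (3,2): mult=3, new row 3: (0, 0, 0, 2); set L[3][2]=3

U[2][2] = 2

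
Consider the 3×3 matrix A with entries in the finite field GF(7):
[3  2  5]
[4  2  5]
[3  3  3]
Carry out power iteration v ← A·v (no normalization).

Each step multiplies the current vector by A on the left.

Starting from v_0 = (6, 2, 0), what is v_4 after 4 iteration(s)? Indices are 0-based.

v_4 = (5, 3, 0)

v_0 = (6, 2, 0).
v_1 = A·v_0 = (1, 0, 3).
v_2 = A·v_1 = (4, 5, 5).
v_3 = A·v_2 = (5, 2, 0).
v_4 = A·v_3 = (5, 3, 0).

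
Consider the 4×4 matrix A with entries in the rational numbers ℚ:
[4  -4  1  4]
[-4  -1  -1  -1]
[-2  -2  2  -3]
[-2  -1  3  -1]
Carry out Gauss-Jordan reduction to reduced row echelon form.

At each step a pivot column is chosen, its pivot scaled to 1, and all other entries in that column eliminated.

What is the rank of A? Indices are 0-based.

[1] R0 /= 4  ⇒  (1, -1, 1/4, 1)
     R1 -= -4·R0  ⇒  (0, -5, 0, 3)
     R2 -= -2·R0  ⇒  (0, -4, 5/2, -1)
     R3 -= -2·R0  ⇒  (0, -3, 7/2, 1)
[2] R1 /= -5  ⇒  (0, 1, 0, -3/5)
     R0 -= -1·R1  ⇒  (1, 0, 1/4, 2/5)
     R2 -= -4·R1  ⇒  (0, 0, 5/2, -17/5)
     R3 -= -3·R1  ⇒  (0, 0, 7/2, -4/5)
[3] R2 /= 5/2  ⇒  (0, 0, 1, -34/25)
     R0 -= 1/4·R2  ⇒  (1, 0, 0, 37/50)
     R3 -= 7/2·R2  ⇒  (0, 0, 0, 99/25)
[4] R3 /= 99/25  ⇒  (0, 0, 0, 1)
     R0 -= 37/50·R3  ⇒  (1, 0, 0, 0)
     R1 -= -3/5·R3  ⇒  (0, 1, 0, 0)
     R2 -= -34/25·R3  ⇒  (0, 0, 1, 0)

rank = 4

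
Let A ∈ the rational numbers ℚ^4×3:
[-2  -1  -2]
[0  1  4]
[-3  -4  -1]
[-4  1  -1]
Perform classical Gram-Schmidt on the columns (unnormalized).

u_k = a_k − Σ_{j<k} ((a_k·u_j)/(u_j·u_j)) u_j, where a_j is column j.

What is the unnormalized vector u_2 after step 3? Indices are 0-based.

u_2 = (-513/451, 1653/451, 510/451, -126/451)

Step 1: u_0 = a_0 = (-2, 0, -3, -4).
Step 2: u_1 = a_1 − (10/29)·u_0 = (-9/29, 1, -86/29, 69/29).
Step 3: u_2 = a_2 − (11/29)·u_0 − (151/451)·u_1 = (-513/451, 1653/451, 510/451, -126/451).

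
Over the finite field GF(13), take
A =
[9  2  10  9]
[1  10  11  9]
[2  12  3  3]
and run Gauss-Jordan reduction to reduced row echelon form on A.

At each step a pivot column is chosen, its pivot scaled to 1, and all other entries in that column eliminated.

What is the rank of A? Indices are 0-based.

step 1: normalize row 0 (÷9) = (1, 6, 4, 1)
  row 1: subtract 1×row0 = (0, 4, 7, 8)
  row 2: subtract 2×row0 = (0, 0, 8, 1)
step 2: normalize row 1 (÷4) = (0, 1, 5, 2)
  row 0: subtract 6×row1 = (1, 0, 0, 2)
step 3: normalize row 2 (÷8) = (0, 0, 1, 5)
  row 1: subtract 5×row2 = (0, 1, 0, 3)

rank = 3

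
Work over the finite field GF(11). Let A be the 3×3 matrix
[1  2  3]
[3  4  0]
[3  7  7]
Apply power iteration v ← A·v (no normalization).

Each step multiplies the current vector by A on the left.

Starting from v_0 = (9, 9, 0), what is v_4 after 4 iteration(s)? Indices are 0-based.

v_4 = (2, 4, 3)

v_0 = (9, 9, 0).
v_1 = A·v_0 = (5, 8, 2).
v_2 = A·v_1 = (5, 3, 8).
v_3 = A·v_2 = (2, 5, 4).
v_4 = A·v_3 = (2, 4, 3).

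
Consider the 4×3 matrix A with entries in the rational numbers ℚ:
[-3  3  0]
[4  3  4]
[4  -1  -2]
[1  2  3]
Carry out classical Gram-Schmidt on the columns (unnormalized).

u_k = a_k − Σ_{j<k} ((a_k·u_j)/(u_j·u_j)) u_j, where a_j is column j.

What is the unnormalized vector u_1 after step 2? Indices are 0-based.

u_1 = (43/14, 61/21, -23/21, 83/42)

Step 1: u_0 = a_0 = (-3, 4, 4, 1).
Step 2: u_1 = a_1 − (1/42)·u_0 = (43/14, 61/21, -23/21, 83/42).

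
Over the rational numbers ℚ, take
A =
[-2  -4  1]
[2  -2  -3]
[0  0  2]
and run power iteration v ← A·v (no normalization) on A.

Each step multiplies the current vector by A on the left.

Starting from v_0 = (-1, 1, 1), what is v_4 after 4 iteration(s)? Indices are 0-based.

v_4 = (16, -272, 16)

v_0 = (-1, 1, 1).
v_1 = A·v_0 = (-1, -7, 2).
v_2 = A·v_1 = (32, 6, 4).
v_3 = A·v_2 = (-84, 40, 8).
v_4 = A·v_3 = (16, -272, 16).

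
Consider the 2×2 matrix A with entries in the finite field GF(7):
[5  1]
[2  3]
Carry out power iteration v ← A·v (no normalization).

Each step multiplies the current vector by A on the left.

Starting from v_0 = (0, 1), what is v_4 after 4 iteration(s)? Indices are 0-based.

v_4 = (3, 4)

v_0 = (0, 1).
v_1 = A·v_0 = (1, 3).
v_2 = A·v_1 = (1, 4).
v_3 = A·v_2 = (2, 0).
v_4 = A·v_3 = (3, 4).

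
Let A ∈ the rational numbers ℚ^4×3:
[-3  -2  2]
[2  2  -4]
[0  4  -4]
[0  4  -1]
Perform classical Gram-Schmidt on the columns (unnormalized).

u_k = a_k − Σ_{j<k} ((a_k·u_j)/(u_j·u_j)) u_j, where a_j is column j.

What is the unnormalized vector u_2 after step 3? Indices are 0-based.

Step 1: u_0 = a_0 = (-3, 2, 0, 0).
Step 2: u_1 = a_1 − (10/13)·u_0 = (4/13, 6/13, 4, 4).
Step 3: u_2 = a_2 − (-14/13)·u_0 − (-23/35)·u_1 = (-36/35, -54/35, -48/35, 57/35).

u_2 = (-36/35, -54/35, -48/35, 57/35)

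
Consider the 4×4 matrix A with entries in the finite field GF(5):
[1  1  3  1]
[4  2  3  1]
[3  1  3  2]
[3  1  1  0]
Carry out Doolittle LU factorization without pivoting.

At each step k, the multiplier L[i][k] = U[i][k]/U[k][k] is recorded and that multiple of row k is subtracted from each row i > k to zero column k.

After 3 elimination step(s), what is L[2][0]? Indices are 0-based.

L[2][0] = 3

Step 1: pivot at (0,0) is 1.
  row1 ← row1 − (4)·row0  ⇒  L[1][0]=4, U row1=(0, 3, 1, 2)
  row2 ← row2 − (3)·row0  ⇒  L[2][0]=3, U row2=(0, 3, 4, 4)
  row3 ← row3 − (3)·row0  ⇒  L[3][0]=3, U row3=(0, 3, 2, 2)
Step 2: pivot at (1,1) is 3.
  row2 ← row2 − (1)·row1  ⇒  L[2][1]=1, U row2=(0, 0, 3, 2)
  row3 ← row3 − (1)·row1  ⇒  L[3][1]=1, U row3=(0, 0, 1, 0)
Step 3: pivot at (2,2) is 3.
  row3 ← row3 − (2)·row2  ⇒  L[3][2]=2, U row3=(0, 0, 0, 1)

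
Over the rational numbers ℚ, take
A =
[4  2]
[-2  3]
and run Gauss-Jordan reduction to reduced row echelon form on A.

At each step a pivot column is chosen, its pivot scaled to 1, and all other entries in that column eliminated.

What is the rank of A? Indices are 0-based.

step 1: normalize row 0 (÷4) = (1, 1/2)
  row 1: subtract -2×row0 = (0, 4)
step 2: normalize row 1 (÷4) = (0, 1)
  row 0: subtract 1/2×row1 = (1, 0)

rank = 2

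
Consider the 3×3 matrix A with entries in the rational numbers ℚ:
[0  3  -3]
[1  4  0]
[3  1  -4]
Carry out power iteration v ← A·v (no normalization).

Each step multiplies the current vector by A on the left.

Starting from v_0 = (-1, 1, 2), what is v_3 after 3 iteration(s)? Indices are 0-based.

v_3 = (-75, 75, -10)

v_0 = (-1, 1, 2).
v_1 = A·v_0 = (-3, 3, -10).
v_2 = A·v_1 = (39, 9, 34).
v_3 = A·v_2 = (-75, 75, -10).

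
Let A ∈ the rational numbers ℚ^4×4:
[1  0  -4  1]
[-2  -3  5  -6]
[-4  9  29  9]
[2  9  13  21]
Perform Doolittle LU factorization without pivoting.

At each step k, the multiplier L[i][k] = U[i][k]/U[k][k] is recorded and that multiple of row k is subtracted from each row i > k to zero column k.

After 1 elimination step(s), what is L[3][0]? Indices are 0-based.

L[3][0] = 2

k=0: U[0][0]=1
  eliminate (1,0): mult=-2, new row 1: (0, -3, -3, -4); set L[1][0]=-2
  eliminate (2,0): mult=-4, new row 2: (0, 9, 13, 13); set L[2][0]=-4
  eliminate (3,0): mult=2, new row 3: (0, 9, 21, 19); set L[3][0]=2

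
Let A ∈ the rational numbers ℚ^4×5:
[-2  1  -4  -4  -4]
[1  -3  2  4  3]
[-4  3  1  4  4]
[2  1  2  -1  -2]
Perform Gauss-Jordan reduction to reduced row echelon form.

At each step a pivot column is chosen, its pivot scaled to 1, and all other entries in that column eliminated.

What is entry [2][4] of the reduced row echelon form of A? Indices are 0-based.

[1] R0 /= -2  ⇒  (1, -1/2, 2, 2, 2)
     R1 -= 1·R0  ⇒  (0, -5/2, 0, 2, 1)
     R2 -= -4·R0  ⇒  (0, 1, 9, 12, 12)
     R3 -= 2·R0  ⇒  (0, 2, -2, -5, -6)
[2] R1 /= -5/2  ⇒  (0, 1, 0, -4/5, -2/5)
     R0 -= -1/2·R1  ⇒  (1, 0, 2, 8/5, 9/5)
     R2 -= 1·R1  ⇒  (0, 0, 9, 64/5, 62/5)
     R3 -= 2·R1  ⇒  (0, 0, -2, -17/5, -26/5)
[3] R2 /= 9  ⇒  (0, 0, 1, 64/45, 62/45)
     R0 -= 2·R2  ⇒  (1, 0, 0, -56/45, -43/45)
     R3 -= -2·R2  ⇒  (0, 0, 0, -5/9, -22/9)
[4] R3 /= -5/9  ⇒  (0, 0, 0, 1, 22/5)
     R0 -= -56/45·R3  ⇒  (1, 0, 0, 0, 113/25)
     R1 -= -4/5·R3  ⇒  (0, 1, 0, 0, 78/25)
     R2 -= 64/45·R3  ⇒  (0, 0, 1, 0, -122/25)

M[2][4] = -122/25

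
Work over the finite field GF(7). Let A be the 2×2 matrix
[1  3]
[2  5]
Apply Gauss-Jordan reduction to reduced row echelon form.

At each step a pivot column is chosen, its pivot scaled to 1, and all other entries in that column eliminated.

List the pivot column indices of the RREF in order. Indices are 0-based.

pivot(0,0)=1: scale R0 → (1, 3)
  clear (1,0): R1 −= (2)R0 → (0, 6)
pivot(1,1)=6: scale R1 → (0, 1)
  clear (0,1): R0 −= (3)R1 → (1, 0)

pivot columns: 0, 1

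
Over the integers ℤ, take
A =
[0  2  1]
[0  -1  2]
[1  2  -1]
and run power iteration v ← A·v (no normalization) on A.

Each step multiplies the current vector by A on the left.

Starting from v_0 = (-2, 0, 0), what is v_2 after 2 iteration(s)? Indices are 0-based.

v_2 = (-2, -4, 2)

v_0 = (-2, 0, 0).
v_1 = A·v_0 = (0, 0, -2).
v_2 = A·v_1 = (-2, -4, 2).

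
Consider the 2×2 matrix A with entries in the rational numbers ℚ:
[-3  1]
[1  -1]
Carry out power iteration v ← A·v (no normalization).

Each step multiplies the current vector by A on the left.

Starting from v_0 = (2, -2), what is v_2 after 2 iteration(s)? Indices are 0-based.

v_2 = (28, -12)

v_0 = (2, -2).
v_1 = A·v_0 = (-8, 4).
v_2 = A·v_1 = (28, -12).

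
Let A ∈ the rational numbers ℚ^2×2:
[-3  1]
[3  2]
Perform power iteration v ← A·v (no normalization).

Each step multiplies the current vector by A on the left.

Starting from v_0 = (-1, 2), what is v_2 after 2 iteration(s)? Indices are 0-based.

v_2 = (-14, 17)

v_0 = (-1, 2).
v_1 = A·v_0 = (5, 1).
v_2 = A·v_1 = (-14, 17).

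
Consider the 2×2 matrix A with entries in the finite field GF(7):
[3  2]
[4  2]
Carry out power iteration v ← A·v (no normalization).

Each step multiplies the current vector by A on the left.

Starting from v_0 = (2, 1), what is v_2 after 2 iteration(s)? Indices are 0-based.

v_0 = (2, 1).
v_1 = A·v_0 = (1, 3).
v_2 = A·v_1 = (2, 3).

v_2 = (2, 3)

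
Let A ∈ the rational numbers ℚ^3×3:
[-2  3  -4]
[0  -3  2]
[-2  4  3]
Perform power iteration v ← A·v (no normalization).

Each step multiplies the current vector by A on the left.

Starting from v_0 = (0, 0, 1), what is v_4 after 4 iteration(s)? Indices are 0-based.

v_4 = (74, -8, 621)

v_0 = (0, 0, 1).
v_1 = A·v_0 = (-4, 2, 3).
v_2 = A·v_1 = (2, 0, 25).
v_3 = A·v_2 = (-104, 50, 71).
v_4 = A·v_3 = (74, -8, 621).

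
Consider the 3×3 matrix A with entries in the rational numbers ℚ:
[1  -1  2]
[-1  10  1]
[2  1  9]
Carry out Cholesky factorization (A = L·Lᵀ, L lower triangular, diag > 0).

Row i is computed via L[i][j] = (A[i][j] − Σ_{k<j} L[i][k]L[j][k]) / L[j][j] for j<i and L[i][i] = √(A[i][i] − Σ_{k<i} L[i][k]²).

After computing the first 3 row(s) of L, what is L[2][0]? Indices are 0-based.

L[2][0] = 2

Step 1: L[0][0] = √(1) = 1.
  L[1][0] = (-1) / L[0][0] = -1.
Step 2: L[1][1] = √(9) = 3.
  L[2][0] = (2) / L[0][0] = 2.
  L[2][1] = (3) / L[1][1] = 1.
Step 3: L[2][2] = √(4) = 2.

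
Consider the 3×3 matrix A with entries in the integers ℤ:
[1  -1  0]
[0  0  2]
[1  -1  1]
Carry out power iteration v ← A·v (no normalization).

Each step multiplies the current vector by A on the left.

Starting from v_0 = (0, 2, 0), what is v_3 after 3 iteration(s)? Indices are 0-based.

v_3 = (2, -8, -2)

v_0 = (0, 2, 0).
v_1 = A·v_0 = (-2, 0, -2).
v_2 = A·v_1 = (-2, -4, -4).
v_3 = A·v_2 = (2, -8, -2).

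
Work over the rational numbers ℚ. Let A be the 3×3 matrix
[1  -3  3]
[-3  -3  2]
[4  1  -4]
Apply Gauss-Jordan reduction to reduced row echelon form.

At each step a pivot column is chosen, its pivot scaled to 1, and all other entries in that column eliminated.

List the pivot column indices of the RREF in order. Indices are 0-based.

pivot columns: 0, 1, 2

[1] R0 /= 1  ⇒  (1, -3, 3)
     R1 -= -3·R0  ⇒  (0, -12, 11)
     R2 -= 4·R0  ⇒  (0, 13, -16)
[2] R1 /= -12  ⇒  (0, 1, -11/12)
     R0 -= -3·R1  ⇒  (1, 0, 1/4)
     R2 -= 13·R1  ⇒  (0, 0, -49/12)
[3] R2 /= -49/12  ⇒  (0, 0, 1)
     R0 -= 1/4·R2  ⇒  (1, 0, 0)
     R1 -= -11/12·R2  ⇒  (0, 1, 0)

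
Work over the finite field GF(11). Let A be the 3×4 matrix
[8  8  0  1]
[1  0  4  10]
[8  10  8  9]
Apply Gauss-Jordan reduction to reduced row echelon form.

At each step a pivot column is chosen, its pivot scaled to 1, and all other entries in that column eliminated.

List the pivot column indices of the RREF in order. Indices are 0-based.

pivot columns: 0, 1, 2

step 1: normalize row 0 (÷8) = (1, 1, 0, 7)
  row 1: subtract 1×row0 = (0, 10, 4, 3)
  row 2: subtract 8×row0 = (0, 2, 8, 8)
step 2: normalize row 1 (÷10) = (0, 1, 7, 8)
  row 0: subtract 1×row1 = (1, 0, 4, 10)
  row 2: subtract 2×row1 = (0, 0, 5, 3)
step 3: normalize row 2 (÷5) = (0, 0, 1, 5)
  row 0: subtract 4×row2 = (1, 0, 0, 1)
  row 1: subtract 7×row2 = (0, 1, 0, 6)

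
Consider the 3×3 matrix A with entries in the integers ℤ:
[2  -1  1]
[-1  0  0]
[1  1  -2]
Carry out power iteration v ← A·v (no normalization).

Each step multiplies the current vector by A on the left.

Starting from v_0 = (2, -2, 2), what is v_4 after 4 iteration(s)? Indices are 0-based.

v_4 = (92, -50, 80)

v_0 = (2, -2, 2).
v_1 = A·v_0 = (8, -2, -4).
v_2 = A·v_1 = (14, -8, 14).
v_3 = A·v_2 = (50, -14, -22).
v_4 = A·v_3 = (92, -50, 80).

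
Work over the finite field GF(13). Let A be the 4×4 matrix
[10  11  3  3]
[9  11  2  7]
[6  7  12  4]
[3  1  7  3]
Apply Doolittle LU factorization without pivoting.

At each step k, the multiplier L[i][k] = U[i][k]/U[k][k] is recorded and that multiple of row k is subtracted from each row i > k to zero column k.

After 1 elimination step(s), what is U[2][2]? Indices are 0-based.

Step 1: pivot at (0,0) is 10.
  row1 ← row1 − (10)·row0  ⇒  L[1][0]=10, U row1=(0, 5, 11, 3)
  row2 ← row2 − (11)·row0  ⇒  L[2][0]=11, U row2=(0, 3, 5, 10)
  row3 ← row3 − (12)·row0  ⇒  L[3][0]=12, U row3=(0, 12, 10, 6)

U[2][2] = 5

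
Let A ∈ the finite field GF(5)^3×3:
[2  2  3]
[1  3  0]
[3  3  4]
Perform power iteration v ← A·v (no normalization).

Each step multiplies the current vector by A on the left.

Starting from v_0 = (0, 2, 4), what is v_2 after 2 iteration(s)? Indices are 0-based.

v_2 = (0, 4, 4)

v_0 = (0, 2, 4).
v_1 = A·v_0 = (1, 1, 2).
v_2 = A·v_1 = (0, 4, 4).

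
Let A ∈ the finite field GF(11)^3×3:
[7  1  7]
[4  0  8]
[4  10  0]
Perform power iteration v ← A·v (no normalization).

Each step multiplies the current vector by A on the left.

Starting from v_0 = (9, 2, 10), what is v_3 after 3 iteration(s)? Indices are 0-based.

v_0 = (9, 2, 10).
v_1 = A·v_0 = (3, 6, 1).
v_2 = A·v_1 = (1, 9, 6).
v_3 = A·v_2 = (3, 8, 6).

v_3 = (3, 8, 6)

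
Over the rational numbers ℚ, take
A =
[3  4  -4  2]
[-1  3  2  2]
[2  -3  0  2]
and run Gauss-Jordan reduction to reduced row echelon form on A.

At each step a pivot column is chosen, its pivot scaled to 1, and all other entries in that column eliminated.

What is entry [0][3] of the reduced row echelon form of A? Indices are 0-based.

[1] R0 /= 3  ⇒  (1, 4/3, -4/3, 2/3)
     R1 -= -1·R0  ⇒  (0, 13/3, 2/3, 8/3)
     R2 -= 2·R0  ⇒  (0, -17/3, 8/3, 2/3)
[2] R1 /= 13/3  ⇒  (0, 1, 2/13, 8/13)
     R0 -= 4/3·R1  ⇒  (1, 0, -20/13, -2/13)
     R2 -= -17/3·R1  ⇒  (0, 0, 46/13, 54/13)
[3] R2 /= 46/13  ⇒  (0, 0, 1, 27/23)
     R0 -= -20/13·R2  ⇒  (1, 0, 0, 38/23)
     R1 -= 2/13·R2  ⇒  (0, 1, 0, 10/23)

M[0][3] = 38/23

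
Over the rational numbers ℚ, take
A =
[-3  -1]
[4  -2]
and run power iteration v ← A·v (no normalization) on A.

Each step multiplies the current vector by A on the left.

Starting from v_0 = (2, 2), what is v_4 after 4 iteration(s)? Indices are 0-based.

v_4 = (-100, -400)

v_0 = (2, 2).
v_1 = A·v_0 = (-8, 4).
v_2 = A·v_1 = (20, -40).
v_3 = A·v_2 = (-20, 160).
v_4 = A·v_3 = (-100, -400).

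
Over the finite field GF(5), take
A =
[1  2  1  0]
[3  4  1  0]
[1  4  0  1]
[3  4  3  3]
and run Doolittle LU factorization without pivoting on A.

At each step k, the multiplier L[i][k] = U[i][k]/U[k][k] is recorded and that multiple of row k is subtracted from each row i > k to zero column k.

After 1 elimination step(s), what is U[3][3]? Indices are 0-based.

Step 1: pivot at (0,0) is 1.
  row1 ← row1 − (3)·row0  ⇒  L[1][0]=3, U row1=(0, 3, 3, 0)
  row2 ← row2 − (1)·row0  ⇒  L[2][0]=1, U row2=(0, 2, 4, 1)
  row3 ← row3 − (3)·row0  ⇒  L[3][0]=3, U row3=(0, 3, 0, 3)

U[3][3] = 3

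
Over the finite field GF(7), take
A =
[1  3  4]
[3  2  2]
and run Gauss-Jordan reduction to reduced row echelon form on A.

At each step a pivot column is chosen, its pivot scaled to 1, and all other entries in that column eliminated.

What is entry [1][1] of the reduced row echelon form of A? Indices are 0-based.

M[1][1] = 0

pivot(0,0)=1: scale R0 → (1, 3, 4)
  clear (1,0): R1 −= (3)R0 → (0, 0, 4)
col 1: no nonzero at/below row 1; advance.
pivot(1,2)=4: scale R1 → (0, 0, 1)
  clear (0,2): R0 −= (4)R1 → (1, 3, 0)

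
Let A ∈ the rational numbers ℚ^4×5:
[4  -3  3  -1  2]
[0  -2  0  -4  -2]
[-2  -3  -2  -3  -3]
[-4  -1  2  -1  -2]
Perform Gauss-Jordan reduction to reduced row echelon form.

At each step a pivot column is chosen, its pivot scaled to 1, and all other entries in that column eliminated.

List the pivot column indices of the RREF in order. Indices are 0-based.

pivot columns: 0, 1, 2, 3

[1] R0 /= 4  ⇒  (1, -3/4, 3/4, -1/4, 1/2)
     R2 -= -2·R0  ⇒  (0, -9/2, -1/2, -7/2, -2)
     R3 -= -4·R0  ⇒  (0, -4, 5, -2, 0)
[2] R1 /= -2  ⇒  (0, 1, 0, 2, 1)
     R0 -= -3/4·R1  ⇒  (1, 0, 3/4, 5/4, 5/4)
     R2 -= -9/2·R1  ⇒  (0, 0, -1/2, 11/2, 5/2)
     R3 -= -4·R1  ⇒  (0, 0, 5, 6, 4)
[3] R2 /= -1/2  ⇒  (0, 0, 1, -11, -5)
     R0 -= 3/4·R2  ⇒  (1, 0, 0, 19/2, 5)
     R3 -= 5·R2  ⇒  (0, 0, 0, 61, 29)
[4] R3 /= 61  ⇒  (0, 0, 0, 1, 29/61)
     R0 -= 19/2·R3  ⇒  (1, 0, 0, 0, 59/122)
     R1 -= 2·R3  ⇒  (0, 1, 0, 0, 3/61)
     R2 -= -11·R3  ⇒  (0, 0, 1, 0, 14/61)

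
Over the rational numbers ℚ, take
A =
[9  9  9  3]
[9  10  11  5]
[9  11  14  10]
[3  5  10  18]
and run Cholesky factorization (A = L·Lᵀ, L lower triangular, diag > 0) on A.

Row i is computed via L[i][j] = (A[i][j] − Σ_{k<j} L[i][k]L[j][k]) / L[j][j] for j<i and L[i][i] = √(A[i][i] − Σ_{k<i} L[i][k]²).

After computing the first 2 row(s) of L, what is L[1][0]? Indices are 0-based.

L[1][0] = 3

Step 1: L[0][0] = √(9) = 3.
  L[1][0] = (9) / L[0][0] = 3.
Step 2: L[1][1] = √(1) = 1.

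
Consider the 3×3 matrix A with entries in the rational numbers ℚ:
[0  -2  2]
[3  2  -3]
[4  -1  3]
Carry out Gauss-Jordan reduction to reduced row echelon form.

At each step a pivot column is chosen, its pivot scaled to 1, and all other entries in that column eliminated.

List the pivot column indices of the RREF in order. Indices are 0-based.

step 1: exchange rows 0,1
step 1: normalize row 0 (÷3) = (1, 2/3, -1)
  row 2: subtract 4×row0 = (0, -11/3, 7)
step 2: normalize row 1 (÷-2) = (0, 1, -1)
  row 0: subtract 2/3×row1 = (1, 0, -1/3)
  row 2: subtract -11/3×row1 = (0, 0, 10/3)
step 3: normalize row 2 (÷10/3) = (0, 0, 1)
  row 0: subtract -1/3×row2 = (1, 0, 0)
  row 1: subtract -1×row2 = (0, 1, 0)

pivot columns: 0, 1, 2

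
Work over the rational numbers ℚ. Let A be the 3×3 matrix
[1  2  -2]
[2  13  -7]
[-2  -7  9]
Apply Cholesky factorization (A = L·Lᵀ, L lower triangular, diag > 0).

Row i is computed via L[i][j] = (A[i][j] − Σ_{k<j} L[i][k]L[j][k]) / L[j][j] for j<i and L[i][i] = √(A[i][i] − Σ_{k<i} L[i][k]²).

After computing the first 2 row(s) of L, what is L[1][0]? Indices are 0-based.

L[1][0] = 2

Step 1: L[0][0] = √(1) = 1.
  L[1][0] = (2) / L[0][0] = 2.
Step 2: L[1][1] = √(9) = 3.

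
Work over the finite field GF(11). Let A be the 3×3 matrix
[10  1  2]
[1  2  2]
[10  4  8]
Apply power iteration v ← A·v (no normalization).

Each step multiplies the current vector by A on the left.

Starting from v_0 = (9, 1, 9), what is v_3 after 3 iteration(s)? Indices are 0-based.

v_0 = (9, 1, 9).
v_1 = A·v_0 = (10, 7, 1).
v_2 = A·v_1 = (10, 4, 4).
v_3 = A·v_2 = (2, 4, 5).

v_3 = (2, 4, 5)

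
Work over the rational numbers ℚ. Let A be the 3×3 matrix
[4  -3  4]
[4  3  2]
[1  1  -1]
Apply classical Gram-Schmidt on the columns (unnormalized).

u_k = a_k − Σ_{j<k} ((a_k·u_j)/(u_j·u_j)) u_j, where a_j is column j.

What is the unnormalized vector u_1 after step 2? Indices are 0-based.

u_1 = (-103/33, 95/33, 32/33)

Step 1: u_0 = a_0 = (4, 4, 1).
Step 2: u_1 = a_1 − (1/33)·u_0 = (-103/33, 95/33, 32/33).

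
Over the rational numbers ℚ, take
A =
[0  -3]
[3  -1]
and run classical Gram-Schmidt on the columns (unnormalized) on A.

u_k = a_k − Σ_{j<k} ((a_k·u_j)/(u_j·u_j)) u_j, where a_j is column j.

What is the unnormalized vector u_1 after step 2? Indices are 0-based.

u_1 = (-3, 0)

Step 1: u_0 = a_0 = (0, 3).
Step 2: u_1 = a_1 − (-1/3)·u_0 = (-3, 0).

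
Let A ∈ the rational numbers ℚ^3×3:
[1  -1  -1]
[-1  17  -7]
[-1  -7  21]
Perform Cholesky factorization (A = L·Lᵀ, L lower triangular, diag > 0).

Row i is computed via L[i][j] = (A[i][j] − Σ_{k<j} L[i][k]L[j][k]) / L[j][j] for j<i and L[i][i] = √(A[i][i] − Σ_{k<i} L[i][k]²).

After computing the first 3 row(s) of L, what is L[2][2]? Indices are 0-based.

Step 1: L[0][0] = √(1) = 1.
  L[1][0] = (-1) / L[0][0] = -1.
Step 2: L[1][1] = √(16) = 4.
  L[2][0] = (-1) / L[0][0] = -1.
  L[2][1] = (-8) / L[1][1] = -2.
Step 3: L[2][2] = √(16) = 4.

L[2][2] = 4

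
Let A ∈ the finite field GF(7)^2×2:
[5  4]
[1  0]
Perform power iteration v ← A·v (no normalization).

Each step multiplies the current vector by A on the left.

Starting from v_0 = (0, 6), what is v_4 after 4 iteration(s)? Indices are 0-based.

v_4 = (5, 3)

v_0 = (0, 6).
v_1 = A·v_0 = (3, 0).
v_2 = A·v_1 = (1, 3).
v_3 = A·v_2 = (3, 1).
v_4 = A·v_3 = (5, 3).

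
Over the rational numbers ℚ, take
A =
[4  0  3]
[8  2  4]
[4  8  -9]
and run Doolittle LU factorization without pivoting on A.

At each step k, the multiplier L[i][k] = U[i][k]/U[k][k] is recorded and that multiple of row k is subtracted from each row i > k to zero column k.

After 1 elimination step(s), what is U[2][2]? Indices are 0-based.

U[2][2] = -12

[col 0] pivot 4
  R1 -= 2*R0 → (0, 2, -2)  (L[1][0] := 2)
  R2 -= 1*R0 → (0, 8, -12)  (L[2][0] := 1)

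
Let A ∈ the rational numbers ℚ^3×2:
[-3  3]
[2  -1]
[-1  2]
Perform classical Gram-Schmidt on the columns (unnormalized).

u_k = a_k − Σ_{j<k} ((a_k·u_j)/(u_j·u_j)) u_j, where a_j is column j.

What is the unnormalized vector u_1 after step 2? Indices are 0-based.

Step 1: u_0 = a_0 = (-3, 2, -1).
Step 2: u_1 = a_1 − (-13/14)·u_0 = (3/14, 6/7, 15/14).

u_1 = (3/14, 6/7, 15/14)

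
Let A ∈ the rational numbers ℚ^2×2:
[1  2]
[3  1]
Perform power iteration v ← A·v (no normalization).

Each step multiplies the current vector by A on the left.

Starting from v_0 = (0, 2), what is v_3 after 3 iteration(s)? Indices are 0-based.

v_3 = (36, 38)

v_0 = (0, 2).
v_1 = A·v_0 = (4, 2).
v_2 = A·v_1 = (8, 14).
v_3 = A·v_2 = (36, 38).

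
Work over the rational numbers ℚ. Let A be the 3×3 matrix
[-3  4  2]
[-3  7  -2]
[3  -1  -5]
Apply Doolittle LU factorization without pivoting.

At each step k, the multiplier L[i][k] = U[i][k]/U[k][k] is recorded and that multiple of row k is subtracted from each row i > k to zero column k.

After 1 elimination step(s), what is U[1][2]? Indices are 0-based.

Step 1: pivot at (0,0) is -3.
  row1 ← row1 − (1)·row0  ⇒  L[1][0]=1, U row1=(0, 3, -4)
  row2 ← row2 − (-1)·row0  ⇒  L[2][0]=-1, U row2=(0, 3, -3)

U[1][2] = -4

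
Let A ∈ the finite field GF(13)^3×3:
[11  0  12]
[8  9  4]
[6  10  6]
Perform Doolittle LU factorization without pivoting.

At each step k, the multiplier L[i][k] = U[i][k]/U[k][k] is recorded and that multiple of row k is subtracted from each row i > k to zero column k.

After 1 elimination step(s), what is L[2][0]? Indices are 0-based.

Step 1: pivot at (0,0) is 11.
  row1 ← row1 − (9)·row0  ⇒  L[1][0]=9, U row1=(0, 9, 0)
  row2 ← row2 − (10)·row0  ⇒  L[2][0]=10, U row2=(0, 10, 3)

L[2][0] = 10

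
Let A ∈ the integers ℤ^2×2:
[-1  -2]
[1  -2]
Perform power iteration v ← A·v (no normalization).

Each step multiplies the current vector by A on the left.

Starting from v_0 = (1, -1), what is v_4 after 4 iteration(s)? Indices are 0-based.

v_4 = (-23, 11)

v_0 = (1, -1).
v_1 = A·v_0 = (1, 3).
v_2 = A·v_1 = (-7, -5).
v_3 = A·v_2 = (17, 3).
v_4 = A·v_3 = (-23, 11).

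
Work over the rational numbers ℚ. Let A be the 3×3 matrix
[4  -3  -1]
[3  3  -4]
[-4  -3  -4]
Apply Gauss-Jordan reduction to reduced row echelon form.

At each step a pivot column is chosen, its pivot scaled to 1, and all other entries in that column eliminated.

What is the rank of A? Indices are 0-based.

[1] R0 /= 4  ⇒  (1, -3/4, -1/4)
     R1 -= 3·R0  ⇒  (0, 21/4, -13/4)
     R2 -= -4·R0  ⇒  (0, -6, -5)
[2] R1 /= 21/4  ⇒  (0, 1, -13/21)
     R0 -= -3/4·R1  ⇒  (1, 0, -5/7)
     R2 -= -6·R1  ⇒  (0, 0, -61/7)
[3] R2 /= -61/7  ⇒  (0, 0, 1)
     R0 -= -5/7·R2  ⇒  (1, 0, 0)
     R1 -= -13/21·R2  ⇒  (0, 1, 0)

rank = 3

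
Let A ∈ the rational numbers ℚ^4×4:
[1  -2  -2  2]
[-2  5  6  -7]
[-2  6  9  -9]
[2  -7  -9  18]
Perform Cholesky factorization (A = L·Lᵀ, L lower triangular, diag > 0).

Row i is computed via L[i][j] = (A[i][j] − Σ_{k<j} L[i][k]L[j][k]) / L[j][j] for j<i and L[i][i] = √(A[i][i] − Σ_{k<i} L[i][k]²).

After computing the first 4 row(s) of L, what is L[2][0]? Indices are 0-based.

Step 1: L[0][0] = √(1) = 1.
  L[1][0] = (-2) / L[0][0] = -2.
Step 2: L[1][1] = √(1) = 1.
  L[2][0] = (-2) / L[0][0] = -2.
  L[2][1] = (2) / L[1][1] = 2.
Step 3: L[2][2] = √(1) = 1.
  L[3][0] = (2) / L[0][0] = 2.
  L[3][1] = (-3) / L[1][1] = -3.
  L[3][2] = (1) / L[2][2] = 1.
Step 4: L[3][3] = √(4) = 2.

L[2][0] = -2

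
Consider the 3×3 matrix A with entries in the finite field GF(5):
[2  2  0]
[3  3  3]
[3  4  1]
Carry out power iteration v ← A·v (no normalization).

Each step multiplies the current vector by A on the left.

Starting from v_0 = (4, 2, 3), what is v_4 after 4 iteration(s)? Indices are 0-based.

v_4 = (2, 3, 1)

v_0 = (4, 2, 3).
v_1 = A·v_0 = (2, 2, 3).
v_2 = A·v_1 = (3, 1, 2).
v_3 = A·v_2 = (3, 3, 0).
v_4 = A·v_3 = (2, 3, 1).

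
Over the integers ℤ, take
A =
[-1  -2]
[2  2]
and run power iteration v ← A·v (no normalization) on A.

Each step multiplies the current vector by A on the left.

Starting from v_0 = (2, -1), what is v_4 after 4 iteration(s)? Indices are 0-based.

v_0 = (2, -1).
v_1 = A·v_0 = (0, 2).
v_2 = A·v_1 = (-4, 4).
v_3 = A·v_2 = (-4, 0).
v_4 = A·v_3 = (4, -8).

v_4 = (4, -8)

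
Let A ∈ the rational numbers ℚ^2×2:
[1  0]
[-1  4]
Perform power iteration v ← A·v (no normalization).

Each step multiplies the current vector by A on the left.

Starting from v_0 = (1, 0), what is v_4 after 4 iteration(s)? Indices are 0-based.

v_4 = (1, -85)

v_0 = (1, 0).
v_1 = A·v_0 = (1, -1).
v_2 = A·v_1 = (1, -5).
v_3 = A·v_2 = (1, -21).
v_4 = A·v_3 = (1, -85).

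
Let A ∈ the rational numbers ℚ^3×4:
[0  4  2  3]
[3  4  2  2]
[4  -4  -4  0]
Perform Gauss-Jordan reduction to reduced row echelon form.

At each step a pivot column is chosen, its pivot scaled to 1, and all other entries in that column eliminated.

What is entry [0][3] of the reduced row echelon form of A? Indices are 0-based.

step 1: exchange rows 0,1
step 1: normalize row 0 (÷3) = (1, 4/3, 2/3, 2/3)
  row 2: subtract 4×row0 = (0, -28/3, -20/3, -8/3)
step 2: normalize row 1 (÷4) = (0, 1, 1/2, 3/4)
  row 0: subtract 4/3×row1 = (1, 0, 0, -1/3)
  row 2: subtract -28/3×row1 = (0, 0, -2, 13/3)
step 3: normalize row 2 (÷-2) = (0, 0, 1, -13/6)
  row 1: subtract 1/2×row2 = (0, 1, 0, 11/6)

M[0][3] = -1/3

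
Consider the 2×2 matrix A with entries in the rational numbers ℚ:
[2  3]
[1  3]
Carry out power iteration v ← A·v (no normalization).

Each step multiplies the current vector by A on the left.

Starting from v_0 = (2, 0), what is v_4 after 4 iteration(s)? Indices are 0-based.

v_0 = (2, 0).
v_1 = A·v_0 = (4, 2).
v_2 = A·v_1 = (14, 10).
v_3 = A·v_2 = (58, 44).
v_4 = A·v_3 = (248, 190).

v_4 = (248, 190)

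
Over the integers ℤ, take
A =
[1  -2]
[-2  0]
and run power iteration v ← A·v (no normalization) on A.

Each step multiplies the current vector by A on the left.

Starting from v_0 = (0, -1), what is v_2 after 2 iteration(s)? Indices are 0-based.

v_2 = (2, -4)

v_0 = (0, -1).
v_1 = A·v_0 = (2, 0).
v_2 = A·v_1 = (2, -4).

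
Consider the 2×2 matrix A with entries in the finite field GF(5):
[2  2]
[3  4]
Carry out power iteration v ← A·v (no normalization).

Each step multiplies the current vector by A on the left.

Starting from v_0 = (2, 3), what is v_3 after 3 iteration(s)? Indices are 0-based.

v_0 = (2, 3).
v_1 = A·v_0 = (0, 3).
v_2 = A·v_1 = (1, 2).
v_3 = A·v_2 = (1, 1).

v_3 = (1, 1)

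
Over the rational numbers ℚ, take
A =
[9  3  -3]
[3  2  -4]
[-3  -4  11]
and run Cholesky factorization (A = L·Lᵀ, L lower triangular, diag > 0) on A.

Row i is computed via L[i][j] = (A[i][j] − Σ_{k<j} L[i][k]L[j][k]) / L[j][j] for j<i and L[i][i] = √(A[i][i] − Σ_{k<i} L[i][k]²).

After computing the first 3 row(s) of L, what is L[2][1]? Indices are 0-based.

L[2][1] = -3

Step 1: L[0][0] = √(9) = 3.
  L[1][0] = (3) / L[0][0] = 1.
Step 2: L[1][1] = √(1) = 1.
  L[2][0] = (-3) / L[0][0] = -1.
  L[2][1] = (-3) / L[1][1] = -3.
Step 3: L[2][2] = √(1) = 1.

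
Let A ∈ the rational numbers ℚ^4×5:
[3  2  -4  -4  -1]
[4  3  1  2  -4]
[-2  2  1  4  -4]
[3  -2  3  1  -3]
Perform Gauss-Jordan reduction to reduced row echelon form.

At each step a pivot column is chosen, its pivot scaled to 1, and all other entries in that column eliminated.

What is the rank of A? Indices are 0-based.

[1] R0 /= 3  ⇒  (1, 2/3, -4/3, -4/3, -1/3)
     R1 -= 4·R0  ⇒  (0, 1/3, 19/3, 22/3, -8/3)
     R2 -= -2·R0  ⇒  (0, 10/3, -5/3, 4/3, -14/3)
     R3 -= 3·R0  ⇒  (0, -4, 7, 5, -2)
[2] R1 /= 1/3  ⇒  (0, 1, 19, 22, -8)
     R0 -= 2/3·R1  ⇒  (1, 0, -14, -16, 5)
     R2 -= 10/3·R1  ⇒  (0, 0, -65, -72, 22)
     R3 -= -4·R1  ⇒  (0, 0, 83, 93, -34)
[3] R2 /= -65  ⇒  (0, 0, 1, 72/65, -22/65)
     R0 -= -14·R2  ⇒  (1, 0, 0, -32/65, 17/65)
     R1 -= 19·R2  ⇒  (0, 1, 0, 62/65, -102/65)
     R3 -= 83·R2  ⇒  (0, 0, 0, 69/65, -384/65)
[4] R3 /= 69/65  ⇒  (0, 0, 0, 1, -128/23)
     R0 -= -32/65·R3  ⇒  (1, 0, 0, 0, -57/23)
     R1 -= 62/65·R3  ⇒  (0, 1, 0, 0, 86/23)
     R2 -= 72/65·R3  ⇒  (0, 0, 1, 0, 134/23)

rank = 4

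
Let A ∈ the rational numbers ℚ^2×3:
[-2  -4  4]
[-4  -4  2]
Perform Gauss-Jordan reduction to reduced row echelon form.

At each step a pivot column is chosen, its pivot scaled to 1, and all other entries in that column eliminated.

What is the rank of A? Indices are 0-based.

rank = 2

step 1: normalize row 0 (÷-2) = (1, 2, -2)
  row 1: subtract -4×row0 = (0, 4, -6)
step 2: normalize row 1 (÷4) = (0, 1, -3/2)
  row 0: subtract 2×row1 = (1, 0, 1)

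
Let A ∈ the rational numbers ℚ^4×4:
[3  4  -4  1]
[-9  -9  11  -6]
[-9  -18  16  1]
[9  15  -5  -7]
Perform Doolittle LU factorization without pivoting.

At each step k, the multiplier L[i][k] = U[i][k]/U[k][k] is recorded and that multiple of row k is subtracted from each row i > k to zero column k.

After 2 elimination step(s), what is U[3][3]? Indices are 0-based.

U[3][3] = -7

k=0: U[0][0]=3
  eliminate (1,0): mult=-3, new row 1: (0, 3, -1, -3); set L[1][0]=-3
  eliminate (2,0): mult=-3, new row 2: (0, -6, 4, 4); set L[2][0]=-3
  eliminate (3,0): mult=3, new row 3: (0, 3, 7, -10); set L[3][0]=3
k=1: U[1][1]=3
  eliminate (2,1): mult=-2, new row 2: (0, 0, 2, -2); set L[2][1]=-2
  eliminate (3,1): mult=1, new row 3: (0, 0, 8, -7); set L[3][1]=1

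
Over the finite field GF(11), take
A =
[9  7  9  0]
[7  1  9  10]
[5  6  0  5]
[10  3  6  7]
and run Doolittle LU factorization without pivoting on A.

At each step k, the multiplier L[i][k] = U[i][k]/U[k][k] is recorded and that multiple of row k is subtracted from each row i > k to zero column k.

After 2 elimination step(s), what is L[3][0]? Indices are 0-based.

Step 1: pivot at (0,0) is 9.
  row1 ← row1 − (2)·row0  ⇒  L[1][0]=2, U row1=(0, 9, 2, 10)
  row2 ← row2 − (3)·row0  ⇒  L[2][0]=3, U row2=(0, 7, 6, 5)
  row3 ← row3 − (6)·row0  ⇒  L[3][0]=6, U row3=(0, 5, 7, 7)
Step 2: pivot at (1,1) is 9.
  row2 ← row2 − (2)·row1  ⇒  L[2][1]=2, U row2=(0, 0, 2, 7)
  row3 ← row3 − (3)·row1  ⇒  L[3][1]=3, U row3=(0, 0, 1, 10)

L[3][0] = 6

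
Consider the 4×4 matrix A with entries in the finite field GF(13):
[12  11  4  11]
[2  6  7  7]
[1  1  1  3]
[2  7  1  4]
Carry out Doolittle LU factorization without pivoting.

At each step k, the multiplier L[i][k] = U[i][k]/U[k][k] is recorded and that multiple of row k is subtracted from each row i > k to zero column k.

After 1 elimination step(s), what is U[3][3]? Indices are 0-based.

k=0: U[0][0]=12
  eliminate (1,0): mult=11, new row 1: (0, 2, 2, 3); set L[1][0]=11
  eliminate (2,0): mult=12, new row 2: (0, 12, 5, 1); set L[2][0]=12
  eliminate (3,0): mult=11, new row 3: (0, 3, 9, 0); set L[3][0]=11

U[3][3] = 0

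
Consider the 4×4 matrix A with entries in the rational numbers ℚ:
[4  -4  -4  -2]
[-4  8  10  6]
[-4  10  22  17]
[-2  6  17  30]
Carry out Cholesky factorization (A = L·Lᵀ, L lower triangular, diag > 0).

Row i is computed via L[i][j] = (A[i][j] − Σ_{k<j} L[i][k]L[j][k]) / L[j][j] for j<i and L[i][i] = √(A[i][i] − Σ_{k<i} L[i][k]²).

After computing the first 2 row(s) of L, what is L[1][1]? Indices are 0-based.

L[1][1] = 2

Step 1: L[0][0] = √(4) = 2.
  L[1][0] = (-4) / L[0][0] = -2.
Step 2: L[1][1] = √(4) = 2.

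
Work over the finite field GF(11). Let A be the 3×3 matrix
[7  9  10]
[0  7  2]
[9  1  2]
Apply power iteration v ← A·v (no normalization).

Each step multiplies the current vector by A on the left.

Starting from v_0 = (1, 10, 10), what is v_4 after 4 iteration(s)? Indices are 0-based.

v_0 = (1, 10, 10).
v_1 = A·v_0 = (10, 2, 6).
v_2 = A·v_1 = (5, 4, 5).
v_3 = A·v_2 = (0, 5, 4).
v_4 = A·v_3 = (8, 10, 2).

v_4 = (8, 10, 2)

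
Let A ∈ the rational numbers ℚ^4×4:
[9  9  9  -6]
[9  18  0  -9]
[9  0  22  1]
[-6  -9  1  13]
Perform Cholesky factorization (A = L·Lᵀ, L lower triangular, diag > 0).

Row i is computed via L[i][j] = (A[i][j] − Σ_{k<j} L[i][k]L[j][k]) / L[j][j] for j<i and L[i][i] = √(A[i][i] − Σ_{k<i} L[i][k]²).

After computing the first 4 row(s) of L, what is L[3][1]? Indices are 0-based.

L[3][1] = -1

Step 1: L[0][0] = √(9) = 3.
  L[1][0] = (9) / L[0][0] = 3.
Step 2: L[1][1] = √(9) = 3.
  L[2][0] = (9) / L[0][0] = 3.
  L[2][1] = (-9) / L[1][1] = -3.
Step 3: L[2][2] = √(4) = 2.
  L[3][0] = (-6) / L[0][0] = -2.
  L[3][1] = (-3) / L[1][1] = -1.
  L[3][2] = (4) / L[2][2] = 2.
Step 4: L[3][3] = √(4) = 2.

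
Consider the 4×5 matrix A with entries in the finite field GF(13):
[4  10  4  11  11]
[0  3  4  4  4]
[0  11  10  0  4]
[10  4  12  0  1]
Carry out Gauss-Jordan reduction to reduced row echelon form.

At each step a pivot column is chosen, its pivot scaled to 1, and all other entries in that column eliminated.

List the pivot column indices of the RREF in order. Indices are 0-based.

step 1: normalize row 0 (÷4) = (1, 9, 1, 6, 6)
  row 3: subtract 10×row0 = (0, 5, 2, 5, 6)
step 2: normalize row 1 (÷3) = (0, 1, 10, 10, 10)
  row 0: subtract 9×row1 = (1, 0, 2, 7, 7)
  row 2: subtract 11×row1 = (0, 0, 4, 7, 11)
  row 3: subtract 5×row1 = (0, 0, 4, 7, 8)
step 3: normalize row 2 (÷4) = (0, 0, 1, 5, 6)
  row 0: subtract 2×row2 = (1, 0, 0, 10, 8)
  row 1: subtract 10×row2 = (0, 1, 0, 12, 2)
  row 3: subtract 4×row2 = (0, 0, 0, 0, 10)
skip col 3 (zero from row 3)
step 4: normalize row 3 (÷10) = (0, 0, 0, 0, 1)
  row 0: subtract 8×row3 = (1, 0, 0, 10, 0)
  row 1: subtract 2×row3 = (0, 1, 0, 12, 0)
  row 2: subtract 6×row3 = (0, 0, 1, 5, 0)

pivot columns: 0, 1, 2, 4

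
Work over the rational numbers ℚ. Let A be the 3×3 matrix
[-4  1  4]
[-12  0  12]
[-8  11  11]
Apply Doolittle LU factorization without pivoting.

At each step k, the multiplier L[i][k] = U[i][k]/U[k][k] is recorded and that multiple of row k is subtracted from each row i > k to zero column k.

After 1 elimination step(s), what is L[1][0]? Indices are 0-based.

L[1][0] = 3

Step 1: pivot at (0,0) is -4.
  row1 ← row1 − (3)·row0  ⇒  L[1][0]=3, U row1=(0, -3, 0)
  row2 ← row2 − (2)·row0  ⇒  L[2][0]=2, U row2=(0, 9, 3)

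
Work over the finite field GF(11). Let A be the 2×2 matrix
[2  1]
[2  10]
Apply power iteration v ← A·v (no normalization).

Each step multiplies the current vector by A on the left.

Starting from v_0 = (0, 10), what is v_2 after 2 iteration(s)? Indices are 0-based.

v_2 = (10, 8)

v_0 = (0, 10).
v_1 = A·v_0 = (10, 1).
v_2 = A·v_1 = (10, 8).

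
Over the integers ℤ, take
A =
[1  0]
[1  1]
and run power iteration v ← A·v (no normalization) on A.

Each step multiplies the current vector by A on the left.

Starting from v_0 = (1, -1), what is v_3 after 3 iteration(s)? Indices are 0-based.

v_3 = (1, 2)

v_0 = (1, -1).
v_1 = A·v_0 = (1, 0).
v_2 = A·v_1 = (1, 1).
v_3 = A·v_2 = (1, 2).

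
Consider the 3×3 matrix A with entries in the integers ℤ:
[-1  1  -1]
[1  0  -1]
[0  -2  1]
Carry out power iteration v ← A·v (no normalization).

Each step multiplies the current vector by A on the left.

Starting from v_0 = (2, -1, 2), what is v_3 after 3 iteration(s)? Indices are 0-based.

v_3 = (-14, -3, 22)

v_0 = (2, -1, 2).
v_1 = A·v_0 = (-5, 0, 4).
v_2 = A·v_1 = (1, -9, 4).
v_3 = A·v_2 = (-14, -3, 22).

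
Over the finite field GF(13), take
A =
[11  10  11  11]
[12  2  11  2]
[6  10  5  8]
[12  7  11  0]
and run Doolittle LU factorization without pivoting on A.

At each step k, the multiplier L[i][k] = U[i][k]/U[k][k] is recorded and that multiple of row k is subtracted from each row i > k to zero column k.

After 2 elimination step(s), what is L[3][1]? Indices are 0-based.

k=0: U[0][0]=11
  eliminate (1,0): mult=7, new row 1: (0, 10, 12, 3); set L[1][0]=7
  eliminate (2,0): mult=10, new row 2: (0, 1, 12, 2); set L[2][0]=10
  eliminate (3,0): mult=7, new row 3: (0, 2, 12, 1); set L[3][0]=7
k=1: U[1][1]=10
  eliminate (2,1): mult=4, new row 2: (0, 0, 3, 3); set L[2][1]=4
  eliminate (3,1): mult=8, new row 3: (0, 0, 7, 3); set L[3][1]=8

L[3][1] = 8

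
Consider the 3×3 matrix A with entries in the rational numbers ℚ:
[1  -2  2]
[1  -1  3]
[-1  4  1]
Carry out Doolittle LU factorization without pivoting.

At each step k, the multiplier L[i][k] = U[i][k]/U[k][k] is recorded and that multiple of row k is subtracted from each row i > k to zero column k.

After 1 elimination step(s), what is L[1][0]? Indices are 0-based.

L[1][0] = 1

Step 1: pivot at (0,0) is 1.
  row1 ← row1 − (1)·row0  ⇒  L[1][0]=1, U row1=(0, 1, 1)
  row2 ← row2 − (-1)·row0  ⇒  L[2][0]=-1, U row2=(0, 2, 3)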